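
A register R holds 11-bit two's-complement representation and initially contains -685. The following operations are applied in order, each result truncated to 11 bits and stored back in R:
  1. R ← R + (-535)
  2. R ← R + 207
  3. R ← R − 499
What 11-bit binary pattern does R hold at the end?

Start: R = -685 = 10101010011.
R = -685 + (-535) = -1220; wraps to 828 = 01100111100
R = 828 + 207 = 1035; wraps to -1013 = 10000001011
R = -1013 − 499 = -1512; wraps to 536 = 01000011000

01000011000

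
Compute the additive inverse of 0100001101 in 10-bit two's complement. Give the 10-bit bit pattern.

1011110011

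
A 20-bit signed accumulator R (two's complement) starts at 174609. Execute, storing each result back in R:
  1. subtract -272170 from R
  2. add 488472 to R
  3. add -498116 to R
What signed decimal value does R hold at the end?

Start: R = 174609 = 00101010101000010001.
R = 174609 − (-272170) = 446779 = 01101101000100111011
R = 446779 + 488472 = 935251; wraps to -113325 = 11100100010101010011
R = -113325 + (-498116) = -611441; wraps to 437135 = 01101010101110001111

437135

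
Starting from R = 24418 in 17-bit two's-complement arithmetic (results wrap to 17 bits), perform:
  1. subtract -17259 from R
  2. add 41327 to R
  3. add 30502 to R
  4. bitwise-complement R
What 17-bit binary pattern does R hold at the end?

Start: R = 24418 = 00101111101100010.
R = 24418 − (-17259) = 41677 = 01010001011001101
R = 41677 + 41327 = 83004; wraps to -48068 = 10100010000111100
R = -48068 + 30502 = -17566 = 11011101101100010
R = NOT 11011101101100010 = 00100010010011101 = 17565

00100010010011101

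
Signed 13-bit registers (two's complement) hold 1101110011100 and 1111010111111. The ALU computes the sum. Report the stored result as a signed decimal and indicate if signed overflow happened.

-1445; no overflow

1101110011100 = -1124 (signed)
1111010111111 = -321 (signed)
  1101110011100
+ 1111010111111
= 1101001011011  (discard carry-out 1)
Result 1101001011011: MSB = 1 → 6747 − 8192 = -1445.
Both addends are negative and so is the stored result: no signed overflow.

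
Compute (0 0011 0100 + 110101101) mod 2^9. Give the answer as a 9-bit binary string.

111100001

  000110100
+ 110101101
= 111100001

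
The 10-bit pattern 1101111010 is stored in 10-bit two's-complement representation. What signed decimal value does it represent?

-134

MSB is 1, so the value is negative.
Invert: 0010000101. Add 1: 0010000110 = 134. So the value is −134.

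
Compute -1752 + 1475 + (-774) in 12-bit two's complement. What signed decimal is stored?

-1752 + 1475 = -277 (111011101011)
-277 + (-774) = -1051 (101111100101)

-1051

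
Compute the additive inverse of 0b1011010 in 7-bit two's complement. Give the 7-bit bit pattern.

0100110

Invert: 0100101. Add 1: 0100110.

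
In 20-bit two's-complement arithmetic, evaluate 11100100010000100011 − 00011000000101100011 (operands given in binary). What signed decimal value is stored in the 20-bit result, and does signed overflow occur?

-212288; no overflow

11100100010000100011 = -113629 (signed)
00011000000101100011 = 98659 (signed)
Subtract via negate-and-add: invert 00011000000101100011 + 1 = 11100111111010011101 (i.e. -98659).
  11100100010000100011
+ 11100111111010011101
= 11001100001011000000  (discard carry-out 1)
Result 11001100001011000000: MSB = 1 → 836288 − 1048576 = -212288.
Both addends (after negating the subtrahend) are negative and so is the stored result: no signed overflow.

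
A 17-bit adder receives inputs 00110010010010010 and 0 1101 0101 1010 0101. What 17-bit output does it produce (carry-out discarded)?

  00110010010010010
+ 01101010110100101
= 10011101000110111

10011101000110111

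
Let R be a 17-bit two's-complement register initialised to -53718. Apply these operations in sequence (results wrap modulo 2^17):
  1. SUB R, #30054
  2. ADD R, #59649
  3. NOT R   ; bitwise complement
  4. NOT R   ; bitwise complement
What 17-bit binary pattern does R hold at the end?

Start: R = -53718 = 10010111000101010.
R = -53718 − 30054 = -83772; wraps to 47300 = 01011100011000100
R = 47300 + 59649 = 106949; wraps to -24123 = 11010000111000101
R = NOT 11010000111000101 = 00101111000111010 = 24122
R = NOT 00101111000111010 = 11010000111000101 = -24123

11010000111000101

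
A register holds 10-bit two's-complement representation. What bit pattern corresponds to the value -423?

|-423| = 423 = 0110100111 in 10 bits.
Invert the bits: 1001011000. Add 1: 1001011001.

1001011001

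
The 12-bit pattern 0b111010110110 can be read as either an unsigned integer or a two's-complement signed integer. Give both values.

unsigned = 3766, signed = -330

Unsigned: 111010110110 = 3766.
Signed: MSB=1 → 3766 − 4096 = -330.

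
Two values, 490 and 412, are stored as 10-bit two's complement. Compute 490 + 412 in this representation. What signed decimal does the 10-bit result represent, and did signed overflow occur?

490 → 0111101010
412 → 0110011100
  0111101010
+ 0110011100
= 1110000110
Result 1110000110: MSB = 1 → 902 − 1024 = -122.
Both addends are non-negative but the stored result is negative: signed overflow. The true value 490 + 412 = 902 lies outside [-512, 511].

-122; overflow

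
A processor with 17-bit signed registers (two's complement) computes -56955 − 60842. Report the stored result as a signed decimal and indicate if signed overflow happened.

13275; overflow

-56955 → 10010000110000101
60842 → 01110110110101010
Subtract via negate-and-add: invert 01110110110101010 + 1 = 10001001001010110 (i.e. -60842).
  10010000110000101
+ 10001001001010110
= 00011001111011011  (discard carry-out 1)
Result 00011001111011011: MSB = 0 → value 13275.
Both addends (after negating the subtrahend) are negative but the stored result is non-negative: signed overflow. The true value -56955 − 60842 = -117797 lies outside [-65536, 65535].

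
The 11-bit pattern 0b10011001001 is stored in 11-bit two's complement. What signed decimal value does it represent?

-823

MSB is 1, so the value is negative.
Invert: 01100110110. Add 1: 01100110111 = 823. So the value is −823.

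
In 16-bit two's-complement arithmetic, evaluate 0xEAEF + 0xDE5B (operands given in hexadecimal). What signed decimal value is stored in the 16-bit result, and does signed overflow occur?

0xEAEF = 1110101011101111 = -5393 (signed)
0xDE5B = 1101111001011011 = -8613 (signed)
  1110101011101111
+ 1101111001011011
= 1100100101001010  (discard carry-out 1)
Result 1100100101001010: MSB = 1 → 51530 − 65536 = -14006.
Both addends are negative and so is the stored result: no signed overflow.

-14006; no overflow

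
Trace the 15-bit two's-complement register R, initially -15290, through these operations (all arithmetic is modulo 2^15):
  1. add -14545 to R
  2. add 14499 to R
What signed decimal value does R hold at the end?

-15336

Start: R = -15290 = 100010001000110.
R = -15290 + (-14545) = -29835; wraps to 2933 = 000101101110101
R = 2933 + 14499 = 17432; wraps to -15336 = 100010000011000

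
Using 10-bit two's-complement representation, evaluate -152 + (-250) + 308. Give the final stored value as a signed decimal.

-152 + (-250) = -402 (1001101110)
-402 + 308 = -94 (1110100010)

-94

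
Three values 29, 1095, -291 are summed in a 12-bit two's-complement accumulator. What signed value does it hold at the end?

29 + 1095 = 1124 (010001100100)
1124 + (-291) = 833 (001101000001)

833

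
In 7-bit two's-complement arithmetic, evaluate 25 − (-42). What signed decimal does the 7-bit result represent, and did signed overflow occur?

25 → 0011001
-42 → 1010110
Subtract via negate-and-add: invert 1010110 + 1 = 0101010 (i.e. 42).
  0011001
+ 0101010
= 1000011
Result 1000011: MSB = 1 → 67 − 128 = -61.
Both addends (after negating the subtrahend) are non-negative but the stored result is negative: signed overflow. The true value 25 − (-42) = 67 lies outside [-64, 63].

-61; overflow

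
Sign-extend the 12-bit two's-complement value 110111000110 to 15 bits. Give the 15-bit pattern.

MSB of 110111000110 is 1; replicate it into the new high bits.
111|110111000110 → 111110111000110 (still -570).

111110111000110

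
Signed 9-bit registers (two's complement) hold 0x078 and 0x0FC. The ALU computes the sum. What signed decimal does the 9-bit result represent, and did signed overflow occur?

0x078 = 001111000 = 120 (signed)
0x0FC = 011111100 = 252 (signed)
  001111000
+ 011111100
= 101110100
Result 101110100: MSB = 1 → 372 − 512 = -140.
Both addends are non-negative but the stored result is negative: signed overflow. The true value 120 + 252 = 372 lies outside [-256, 255].

-140; overflow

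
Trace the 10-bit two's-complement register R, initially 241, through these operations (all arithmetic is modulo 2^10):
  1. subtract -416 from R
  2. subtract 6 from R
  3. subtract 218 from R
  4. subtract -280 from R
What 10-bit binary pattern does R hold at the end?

1011001001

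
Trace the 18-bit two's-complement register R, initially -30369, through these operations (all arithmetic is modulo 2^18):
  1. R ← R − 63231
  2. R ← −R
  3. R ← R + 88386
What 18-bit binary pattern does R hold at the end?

Start: R = -30369 = 111000100101011111.
R = -30369 − 63231 = -93600 = 101001001001100000
R = −(-93600) = 93600 = 010110110110100000
R = 93600 + 88386 = 181986; wraps to -80158 = 101100011011100010

101100011011100010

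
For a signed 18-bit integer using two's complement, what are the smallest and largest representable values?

min = -131072, max = 131071

Minimum: −2^17 = -131072.
Maximum: 2^17 − 1 = 131071.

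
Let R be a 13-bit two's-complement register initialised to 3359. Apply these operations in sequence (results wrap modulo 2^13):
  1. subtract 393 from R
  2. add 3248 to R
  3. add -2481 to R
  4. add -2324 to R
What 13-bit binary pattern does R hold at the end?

0010110000001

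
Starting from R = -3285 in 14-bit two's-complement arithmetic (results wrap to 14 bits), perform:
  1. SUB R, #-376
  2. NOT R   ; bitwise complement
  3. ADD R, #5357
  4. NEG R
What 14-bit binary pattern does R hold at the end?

01111110110111

Start: R = -3285 = 11001100101011.
R = -3285 − (-376) = -2909 = 11010010100011
R = NOT 11010010100011 = 00101101011100 = 2908
R = 2908 + 5357 = 8265; wraps to -8119 = 10000001001001
R = −(-8119) = 8119 = 01111110110111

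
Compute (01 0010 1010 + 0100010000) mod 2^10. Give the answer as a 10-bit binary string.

1000111010

  0100101010
+ 0100010000
= 1000111010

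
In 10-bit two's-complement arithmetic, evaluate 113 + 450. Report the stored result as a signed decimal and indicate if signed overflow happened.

-461; overflow

113 → 0001110001
450 → 0111000010
  0001110001
+ 0111000010
= 1000110011
Result 1000110011: MSB = 1 → 563 − 1024 = -461.
Both addends are non-negative but the stored result is negative: signed overflow. The true value 113 + 450 = 563 lies outside [-512, 511].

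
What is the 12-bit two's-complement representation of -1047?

101111101001

|-1047| = 1047 = 010000010111 in 12 bits.
Invert the bits: 101111101000. Add 1: 101111101001.
Check: 101111101001 reads as 3049 − 4096 = -1047.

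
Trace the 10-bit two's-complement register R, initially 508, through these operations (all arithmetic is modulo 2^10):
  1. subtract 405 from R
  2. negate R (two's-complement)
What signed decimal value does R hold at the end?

-103

Start: R = 508 = 0111111100.
R = 508 − 405 = 103 = 0001100111
R = −(103) = -103 = 1110011001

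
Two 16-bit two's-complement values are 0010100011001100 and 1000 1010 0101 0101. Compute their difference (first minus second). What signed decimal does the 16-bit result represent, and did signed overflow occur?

-24969; overflow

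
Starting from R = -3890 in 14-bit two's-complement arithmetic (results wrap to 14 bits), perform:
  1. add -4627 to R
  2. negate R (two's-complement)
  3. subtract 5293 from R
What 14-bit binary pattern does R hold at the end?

00110010011000

Start: R = -3890 = 11000011001110.
R = -3890 + (-4627) = -8517; wraps to 7867 = 01111010111011
R = −(7867) = -7867 = 10000101000101
R = -7867 − 5293 = -13160; wraps to 3224 = 00110010011000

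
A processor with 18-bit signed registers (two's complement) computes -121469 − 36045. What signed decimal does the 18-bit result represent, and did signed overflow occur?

-121469 → 100010010110000011
36045 → 001000110011001101
Subtract via negate-and-add: invert 001000110011001101 + 1 = 110111001100110011 (i.e. -36045).
  100010010110000011
+ 110111001100110011
= 011001100010110110  (discard carry-out 1)
Result 011001100010110110: MSB = 0 → value 104630.
Both addends (after negating the subtrahend) are negative but the stored result is non-negative: signed overflow. The true value -121469 − 36045 = -157514 lies outside [-131072, 131071].

104630; overflow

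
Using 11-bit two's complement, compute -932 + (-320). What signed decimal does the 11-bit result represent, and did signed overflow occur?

-932 → 10001011100
-320 → 11011000000
  10001011100
+ 11011000000
= 01100011100  (discard carry-out 1)
Result 01100011100: MSB = 0 → value 796.
Both addends are negative but the stored result is non-negative: signed overflow. The true value -932 + (-320) = -1252 lies outside [-1024, 1023].

796; overflow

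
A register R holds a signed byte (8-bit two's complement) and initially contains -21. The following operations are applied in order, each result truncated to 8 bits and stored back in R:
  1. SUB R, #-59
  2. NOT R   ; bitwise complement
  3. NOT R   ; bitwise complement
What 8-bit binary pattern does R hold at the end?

00100110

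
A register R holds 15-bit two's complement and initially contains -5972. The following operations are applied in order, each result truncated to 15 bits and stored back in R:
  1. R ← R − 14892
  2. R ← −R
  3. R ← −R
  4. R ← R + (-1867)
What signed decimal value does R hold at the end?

10037

Start: R = -5972 = 110100010101100.
R = -5972 − 14892 = -20864; wraps to 11904 = 010111010000000
R = −(11904) = -11904 = 101000110000000
R = −(-11904) = 11904 = 010111010000000
R = 11904 + (-1867) = 10037 = 010011100110101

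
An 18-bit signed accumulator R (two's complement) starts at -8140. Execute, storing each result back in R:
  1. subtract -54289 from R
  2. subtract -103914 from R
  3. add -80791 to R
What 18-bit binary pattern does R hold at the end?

Start: R = -8140 = 111110000000110100.
R = -8140 − (-54289) = 46149 = 001011010001000101
R = 46149 − (-103914) = 150063; wraps to -112081 = 100100101000101111
R = -112081 + (-80791) = -192872; wraps to 69272 = 010000111010011000

010000111010011000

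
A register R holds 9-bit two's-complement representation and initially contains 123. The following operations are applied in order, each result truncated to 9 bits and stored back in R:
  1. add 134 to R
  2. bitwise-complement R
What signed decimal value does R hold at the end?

254

Start: R = 123 = 001111011.
R = 123 + 134 = 257; wraps to -255 = 100000001
R = NOT 100000001 = 011111110 = 254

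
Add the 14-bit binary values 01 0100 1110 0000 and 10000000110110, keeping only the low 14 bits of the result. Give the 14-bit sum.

11010100010110

  01010011100000
+ 10000000110110
= 11010100010110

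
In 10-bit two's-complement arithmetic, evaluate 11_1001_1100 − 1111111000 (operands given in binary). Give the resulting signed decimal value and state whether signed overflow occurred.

11_1001_1100 → 1110011100 = -100 (signed)
1111111000 = -8 (signed)
Subtract via negate-and-add: invert 1111111000 + 1 = 0000001000 (i.e. 8).
  1110011100
+ 0000001000
= 1110100100
Result 1110100100: MSB = 1 → 932 − 1024 = -92.
Addends (after negating the subtrahend) have opposite signs, so signed overflow cannot occur.

-92; no overflow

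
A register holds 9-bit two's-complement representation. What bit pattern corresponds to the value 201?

011001001

201 is non-negative, so write it directly in 9 bits: 011001001.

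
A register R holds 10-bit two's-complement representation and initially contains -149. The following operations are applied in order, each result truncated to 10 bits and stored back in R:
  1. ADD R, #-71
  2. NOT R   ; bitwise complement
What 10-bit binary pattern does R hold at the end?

0011011011

Start: R = -149 = 1101101011.
R = -149 + (-71) = -220 = 1100100100
R = NOT 1100100100 = 0011011011 = 219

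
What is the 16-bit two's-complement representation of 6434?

0001100100100010

6434 is non-negative, so write it directly in 16 bits: 0001100100100010.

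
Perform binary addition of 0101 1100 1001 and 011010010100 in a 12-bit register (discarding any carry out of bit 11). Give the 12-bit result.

110001011101

  010111001001
+ 011010010100
= 110001011101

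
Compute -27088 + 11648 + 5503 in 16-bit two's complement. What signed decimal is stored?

-9937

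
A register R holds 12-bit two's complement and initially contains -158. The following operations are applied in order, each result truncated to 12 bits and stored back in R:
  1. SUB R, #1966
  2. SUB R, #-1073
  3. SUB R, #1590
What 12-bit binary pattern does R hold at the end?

Start: R = -158 = 111101100010.
R = -158 − 1966 = -2124; wraps to 1972 = 011110110100
R = 1972 − (-1073) = 3045; wraps to -1051 = 101111100101
R = -1051 − 1590 = -2641; wraps to 1455 = 010110101111

010110101111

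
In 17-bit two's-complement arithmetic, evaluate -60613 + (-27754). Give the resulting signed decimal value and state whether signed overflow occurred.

-60613 → 10001001100111011
-27754 → 11001001110010110
  10001001100111011
+ 11001001110010110
= 01010011011010001  (discard carry-out 1)
Result 01010011011010001: MSB = 0 → value 42705.
Both addends are negative but the stored result is non-negative: signed overflow. The true value -60613 + (-27754) = -88367 lies outside [-65536, 65535].

42705; overflow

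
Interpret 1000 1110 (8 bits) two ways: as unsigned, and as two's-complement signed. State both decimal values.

unsigned = 142, signed = -114

Unsigned: 10001110 = 142.
Signed: MSB=1 → 142 − 256 = -114.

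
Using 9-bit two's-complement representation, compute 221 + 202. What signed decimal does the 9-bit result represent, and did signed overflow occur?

221 → 011011101
202 → 011001010
  011011101
+ 011001010
= 110100111
Result 110100111: MSB = 1 → 423 − 512 = -89.
Both addends are non-negative but the stored result is negative: signed overflow. The true value 221 + 202 = 423 lies outside [-256, 255].

-89; overflow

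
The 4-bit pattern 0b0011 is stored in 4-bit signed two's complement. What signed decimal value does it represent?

3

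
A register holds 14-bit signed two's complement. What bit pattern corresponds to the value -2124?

11011110110100

|-2124| = 2124 = 00100001001100 in 14 bits.
Invert the bits: 11011110110011. Add 1: 11011110110100.
Check: 11011110110100 reads as 14260 − 16384 = -2124.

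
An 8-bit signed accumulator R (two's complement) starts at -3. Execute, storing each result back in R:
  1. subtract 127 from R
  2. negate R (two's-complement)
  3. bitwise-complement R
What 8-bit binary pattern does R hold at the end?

01111101

Start: R = -3 = 11111101.
R = -3 − 127 = -130; wraps to 126 = 01111110
R = −(126) = -126 = 10000010
R = NOT 10000010 = 01111101 = 125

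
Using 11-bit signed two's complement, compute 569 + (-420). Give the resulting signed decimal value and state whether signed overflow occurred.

569 → 01000111001
-420 → 11001011100
  01000111001
+ 11001011100
= 00010010101  (discard carry-out 1)
Result 00010010101: MSB = 0 → value 149.
Addends have opposite signs, so signed overflow cannot occur.

149; no overflow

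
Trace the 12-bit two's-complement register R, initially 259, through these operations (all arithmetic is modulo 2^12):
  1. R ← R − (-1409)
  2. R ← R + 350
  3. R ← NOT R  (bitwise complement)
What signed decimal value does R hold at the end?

-2019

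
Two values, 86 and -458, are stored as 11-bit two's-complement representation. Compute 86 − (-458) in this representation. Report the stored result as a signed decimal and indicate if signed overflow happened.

544; no overflow

86 → 00001010110
-458 → 11000110110
Subtract via negate-and-add: invert 11000110110 + 1 = 00111001010 (i.e. 458).
  00001010110
+ 00111001010
= 01000100000
Result 01000100000: MSB = 0 → value 544.
Both addends (after negating the subtrahend) are non-negative and so is the stored result: no signed overflow.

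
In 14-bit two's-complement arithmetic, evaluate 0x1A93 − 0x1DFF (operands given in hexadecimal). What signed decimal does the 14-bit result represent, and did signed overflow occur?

-876; no overflow

0x1A93 = 01101010010011 = 6803 (signed)
0x1DFF = 01110111111111 = 7679 (signed)
Subtract via negate-and-add: invert 01110111111111 + 1 = 10001000000001 (i.e. -7679).
  01101010010011
+ 10001000000001
= 11110010010100
Result 11110010010100: MSB = 1 → 15508 − 16384 = -876.
Addends (after negating the subtrahend) have opposite signs, so signed overflow cannot occur.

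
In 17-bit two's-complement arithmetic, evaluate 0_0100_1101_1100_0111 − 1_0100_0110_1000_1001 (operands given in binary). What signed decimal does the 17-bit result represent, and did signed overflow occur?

-63682; overflow

0_0100_1101_1100_0111 → 00100110111000111 = 19911 (signed)
1_0100_0110_1000_1001 → 10100011010001001 = -47479 (signed)
Subtract via negate-and-add: invert 10100011010001001 + 1 = 01011100101110111 (i.e. 47479).
  00100110111000111
+ 01011100101110111
= 10000011100111110
Result 10000011100111110: MSB = 1 → 67390 − 131072 = -63682.
Both addends (after negating the subtrahend) are non-negative but the stored result is negative: signed overflow. The true value 19911 − (-47479) = 67390 lies outside [-65536, 65535].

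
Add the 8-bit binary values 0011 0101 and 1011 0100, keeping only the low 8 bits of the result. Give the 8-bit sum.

11101001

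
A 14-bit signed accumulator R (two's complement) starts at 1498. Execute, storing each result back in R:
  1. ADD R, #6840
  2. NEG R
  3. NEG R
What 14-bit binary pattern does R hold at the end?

Start: R = 1498 = 00010111011010.
R = 1498 + 6840 = 8338; wraps to -8046 = 10000010010010
R = −(-8046) = 8046 = 01111101101110
R = −(8046) = -8046 = 10000010010010

10000010010010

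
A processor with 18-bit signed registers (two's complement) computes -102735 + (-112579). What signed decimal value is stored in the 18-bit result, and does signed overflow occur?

46830; overflow

-102735 → 100110111010110001
-112579 → 100100100000111101
  100110111010110001
+ 100100100000111101
= 001011011011101110  (discard carry-out 1)
Result 001011011011101110: MSB = 0 → value 46830.
Both addends are negative but the stored result is non-negative: signed overflow. The true value -102735 + (-112579) = -215314 lies outside [-131072, 131071].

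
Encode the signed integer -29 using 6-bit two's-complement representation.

100011

|-29| = 29 = 011101 in 6 bits.
Invert the bits: 100010. Add 1: 100011.
Check: 100011 reads as 35 − 64 = -29.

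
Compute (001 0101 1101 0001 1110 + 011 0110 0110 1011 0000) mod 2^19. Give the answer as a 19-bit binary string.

1001100001111001110

  0010101110100011110
+ 0110110011010110000
= 1001100001111001110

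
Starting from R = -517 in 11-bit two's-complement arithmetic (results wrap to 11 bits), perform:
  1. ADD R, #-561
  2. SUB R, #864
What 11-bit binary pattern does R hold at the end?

00001101010

Start: R = -517 = 10111111011.
R = -517 + (-561) = -1078; wraps to 970 = 01111001010
R = 970 − 864 = 106 = 00001101010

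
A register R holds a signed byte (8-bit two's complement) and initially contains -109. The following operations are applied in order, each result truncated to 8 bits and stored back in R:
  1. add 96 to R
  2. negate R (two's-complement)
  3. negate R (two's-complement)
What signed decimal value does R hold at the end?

-13

Start: R = -109 = 10010011.
R = -109 + 96 = -13 = 11110011
R = −(-13) = 13 = 00001101
R = −(13) = -13 = 11110011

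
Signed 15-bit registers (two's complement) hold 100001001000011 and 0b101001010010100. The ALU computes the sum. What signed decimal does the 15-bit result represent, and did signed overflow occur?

100001001000011 = -15805 (signed)
0b101001010010100 → 101001010010100 = -11628 (signed)
  100001001000011
+ 101001010010100
= 001010011010111  (discard carry-out 1)
Result 001010011010111: MSB = 0 → value 5335.
Both addends are negative but the stored result is non-negative: signed overflow. The true value -15805 + (-11628) = -27433 lies outside [-16384, 16383].

5335; overflow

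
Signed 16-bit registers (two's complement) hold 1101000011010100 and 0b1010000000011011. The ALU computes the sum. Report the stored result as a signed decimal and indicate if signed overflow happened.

1101000011010100 = -12076 (signed)
0b1010000000011011 → 1010000000011011 = -24549 (signed)
  1101000011010100
+ 1010000000011011
= 0111000011101111  (discard carry-out 1)
Result 0111000011101111: MSB = 0 → value 28911.
Both addends are negative but the stored result is non-negative: signed overflow. The true value -12076 + (-24549) = -36625 lies outside [-32768, 32767].

28911; overflow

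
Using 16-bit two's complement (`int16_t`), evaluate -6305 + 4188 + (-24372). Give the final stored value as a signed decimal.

-26489

-6305 + 4188 = -2117 (1111011110111011)
-2117 + (-24372) = -26489 (1001100010000111)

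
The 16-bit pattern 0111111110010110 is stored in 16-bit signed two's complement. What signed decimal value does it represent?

32662

MSB is 0, so the value is non-negative: 0111111110010110 = 32662.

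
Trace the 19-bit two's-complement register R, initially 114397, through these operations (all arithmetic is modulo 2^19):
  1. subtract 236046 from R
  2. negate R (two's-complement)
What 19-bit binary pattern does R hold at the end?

Start: R = 114397 = 0011011111011011101.
R = 114397 − 236046 = -121649 = 1100010010011001111
R = −(-121649) = 121649 = 0011101101100110001

0011101101100110001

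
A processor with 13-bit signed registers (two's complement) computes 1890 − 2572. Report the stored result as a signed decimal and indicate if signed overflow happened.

-682; no overflow

1890 → 0011101100010
2572 → 0101000001100
Subtract via negate-and-add: invert 0101000001100 + 1 = 1010111110100 (i.e. -2572).
  0011101100010
+ 1010111110100
= 1110101010110
Result 1110101010110: MSB = 1 → 7510 − 8192 = -682.
Addends (after negating the subtrahend) have opposite signs, so signed overflow cannot occur.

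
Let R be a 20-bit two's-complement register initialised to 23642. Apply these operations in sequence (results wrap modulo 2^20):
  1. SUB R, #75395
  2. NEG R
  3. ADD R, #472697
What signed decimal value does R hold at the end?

Start: R = 23642 = 00000101110001011010.
R = 23642 − 75395 = -51753 = 11110011010111010111
R = −(-51753) = 51753 = 00001100101000101001
R = 51753 + 472697 = 524450; wraps to -524126 = 10000000000010100010

-524126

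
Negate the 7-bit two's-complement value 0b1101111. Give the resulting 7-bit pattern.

Invert: 0010000. Add 1: 0010001.
Check: 1101111 = -17, 0010001 = 17.

0010001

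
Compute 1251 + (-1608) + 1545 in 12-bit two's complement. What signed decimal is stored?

1251 + (-1608) = -357 (111010011011)
-357 + 1545 = 1188 (010010100100)

1188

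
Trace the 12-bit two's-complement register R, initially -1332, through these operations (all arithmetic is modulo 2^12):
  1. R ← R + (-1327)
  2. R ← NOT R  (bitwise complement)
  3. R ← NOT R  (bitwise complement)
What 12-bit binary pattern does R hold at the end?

010110011101

Start: R = -1332 = 101011001100.
R = -1332 + (-1327) = -2659; wraps to 1437 = 010110011101
R = NOT 010110011101 = 101001100010 = -1438
R = NOT 101001100010 = 010110011101 = 1437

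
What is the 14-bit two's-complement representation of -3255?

|-3255| = 3255 = 00110010110111 in 14 bits.
Invert the bits: 11001101001000. Add 1: 11001101001001.

11001101001001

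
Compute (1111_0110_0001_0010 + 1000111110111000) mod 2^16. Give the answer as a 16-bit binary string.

  1111011000010010
+ 1000111110111000
= 1000010111001010  (discard carry-out 1)

1000010111001010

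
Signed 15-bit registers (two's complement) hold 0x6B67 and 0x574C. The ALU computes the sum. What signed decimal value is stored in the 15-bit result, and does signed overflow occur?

-15693; no overflow

0x6B67 = 110101101100111 = -5273 (signed)
0x574C = 101011101001100 = -10420 (signed)
  110101101100111
+ 101011101001100
= 100001010110011  (discard carry-out 1)
Result 100001010110011: MSB = 1 → 17075 − 32768 = -15693.
Both addends are negative and so is the stored result: no signed overflow.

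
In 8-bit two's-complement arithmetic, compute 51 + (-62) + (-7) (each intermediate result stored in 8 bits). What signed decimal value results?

51 + (-62) = -11 (11110101)
-11 + (-7) = -18 (11101110)

-18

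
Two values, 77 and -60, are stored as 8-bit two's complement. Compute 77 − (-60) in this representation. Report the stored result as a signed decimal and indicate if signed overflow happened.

77 → 01001101
-60 → 11000100
Subtract via negate-and-add: invert 11000100 + 1 = 00111100 (i.e. 60).
  01001101
+ 00111100
= 10001001
Result 10001001: MSB = 1 → 137 − 256 = -119.
Both addends (after negating the subtrahend) are non-negative but the stored result is negative: signed overflow. The true value 77 − (-60) = 137 lies outside [-128, 127].

-119; overflow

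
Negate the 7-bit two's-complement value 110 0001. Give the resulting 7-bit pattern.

Invert: 0011110. Add 1: 0011111.

0011111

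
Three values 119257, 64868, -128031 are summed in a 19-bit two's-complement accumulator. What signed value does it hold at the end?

119257 + 64868 = 184125 (0101100111100111101)
184125 + (-128031) = 56094 (0001101101100011110)

56094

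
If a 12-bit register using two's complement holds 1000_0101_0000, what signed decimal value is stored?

-1968

MSB is 1, so the value is negative.
Invert: 011110101111. Add 1: 011110110000 = 1968. So the value is −1968.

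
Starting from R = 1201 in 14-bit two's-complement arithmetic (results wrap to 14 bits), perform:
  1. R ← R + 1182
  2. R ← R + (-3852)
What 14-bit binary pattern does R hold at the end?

11101001000011

Start: R = 1201 = 00010010110001.
R = 1201 + 1182 = 2383 = 00100101001111
R = 2383 + (-3852) = -1469 = 11101001000011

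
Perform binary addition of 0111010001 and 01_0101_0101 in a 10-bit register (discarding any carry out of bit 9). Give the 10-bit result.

  0111010001
+ 0101010101
= 1100100110

1100100110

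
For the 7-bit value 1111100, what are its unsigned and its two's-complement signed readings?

Unsigned: 1111100 = 124.
Signed: MSB=1 → 124 − 128 = -4.

unsigned = 124, signed = -4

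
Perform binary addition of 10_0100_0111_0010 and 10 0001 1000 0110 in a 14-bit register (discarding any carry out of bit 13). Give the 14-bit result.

00010111111000

  10010001110010
+ 10000110000110
= 00010111111000  (discard carry-out 1)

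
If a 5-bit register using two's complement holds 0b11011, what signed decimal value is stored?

MSB is 1, so the value is negative.
Invert: 00100. Add 1: 00101 = 5. So the value is −5.

-5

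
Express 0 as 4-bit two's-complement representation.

0 is non-negative, so write it directly in 4 bits: 0000.

0000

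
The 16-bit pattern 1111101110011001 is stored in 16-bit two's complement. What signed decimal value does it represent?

-1127

MSB is 1, so the value is negative.
Unsigned reading: 64409. Subtract 2^16 = 65536: 64409 − 65536 = -1127.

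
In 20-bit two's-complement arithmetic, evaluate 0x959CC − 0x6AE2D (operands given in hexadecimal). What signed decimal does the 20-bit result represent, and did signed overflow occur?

175007; overflow

0x959CC = 10010101100111001100 = -435764 (signed)
0x6AE2D = 01101010111000101101 = 437805 (signed)
Subtract via negate-and-add: invert 01101010111000101101 + 1 = 10010101000111010011 (i.e. -437805).
  10010101100111001100
+ 10010101000111010011
= 00101010101110011111  (discard carry-out 1)
Result 00101010101110011111: MSB = 0 → value 175007.
Both addends (after negating the subtrahend) are negative but the stored result is non-negative: signed overflow. The true value -435764 − 437805 = -873569 lies outside [-524288, 524287].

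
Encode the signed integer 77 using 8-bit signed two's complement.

77 is non-negative, so write it directly in 8 bits: 01001101.

01001101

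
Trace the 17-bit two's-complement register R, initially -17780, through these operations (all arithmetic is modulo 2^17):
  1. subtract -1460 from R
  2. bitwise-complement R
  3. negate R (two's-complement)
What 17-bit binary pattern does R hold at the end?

11100000001000001

Start: R = -17780 = 11011101010001100.
R = -17780 − (-1460) = -16320 = 11100000001000000
R = NOT 11100000001000000 = 00011111110111111 = 16319
R = −(16319) = -16319 = 11100000001000001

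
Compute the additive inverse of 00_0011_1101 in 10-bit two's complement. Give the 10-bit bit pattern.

1111000011

Invert: 1111000010. Add 1: 1111000011.
Check: 0000111101 = 61, 1111000011 = -61.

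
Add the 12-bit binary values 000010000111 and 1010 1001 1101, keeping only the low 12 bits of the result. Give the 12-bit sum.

101100100100

  000010000111
+ 101010011101
= 101100100100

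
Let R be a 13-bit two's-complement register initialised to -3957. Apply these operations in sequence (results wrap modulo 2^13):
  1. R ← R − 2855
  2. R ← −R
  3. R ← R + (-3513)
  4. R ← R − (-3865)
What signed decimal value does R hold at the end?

Start: R = -3957 = 1000010001011.
R = -3957 − 2855 = -6812; wraps to 1380 = 0010101100100
R = −(1380) = -1380 = 1101010011100
R = -1380 + (-3513) = -4893; wraps to 3299 = 0110011100011
R = 3299 − (-3865) = 7164; wraps to -1028 = 1101111111100

-1028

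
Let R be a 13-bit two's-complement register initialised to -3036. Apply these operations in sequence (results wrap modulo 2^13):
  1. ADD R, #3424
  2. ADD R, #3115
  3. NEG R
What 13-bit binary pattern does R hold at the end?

Start: R = -3036 = 1010000100100.
R = -3036 + 3424 = 388 = 0000110000100
R = 388 + 3115 = 3503 = 0110110101111
R = −(3503) = -3503 = 1001001010001

1001001010001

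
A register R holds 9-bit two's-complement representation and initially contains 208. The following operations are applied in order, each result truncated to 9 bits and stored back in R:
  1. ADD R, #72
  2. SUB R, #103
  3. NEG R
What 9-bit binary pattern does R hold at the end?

Start: R = 208 = 011010000.
R = 208 + 72 = 280; wraps to -232 = 100011000
R = -232 − 103 = -335; wraps to 177 = 010110001
R = −(177) = -177 = 101001111

101001111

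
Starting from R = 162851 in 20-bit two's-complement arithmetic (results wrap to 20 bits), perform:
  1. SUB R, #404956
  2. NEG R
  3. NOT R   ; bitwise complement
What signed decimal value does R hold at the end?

Start: R = 162851 = 00100111110000100011.
R = 162851 − 404956 = -242105 = 11000100111001000111
R = −(-242105) = 242105 = 00111011000110111001
R = NOT 00111011000110111001 = 11000100111001000110 = -242106

-242106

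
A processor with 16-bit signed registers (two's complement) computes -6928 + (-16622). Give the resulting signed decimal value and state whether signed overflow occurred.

-6928 → 1110010011110000
-16622 → 1011111100010010
  1110010011110000
+ 1011111100010010
= 1010010000000010  (discard carry-out 1)
Result 1010010000000010: MSB = 1 → 41986 − 65536 = -23550.
Both addends are negative and so is the stored result: no signed overflow.

-23550; no overflow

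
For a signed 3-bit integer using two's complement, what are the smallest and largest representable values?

Minimum: −2^2 = -4.
Maximum: 2^2 − 1 = 3.

min = -4, max = 3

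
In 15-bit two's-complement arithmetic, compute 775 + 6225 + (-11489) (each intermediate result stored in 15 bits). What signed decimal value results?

-4489

775 + 6225 = 7000 (001101101011000)
7000 + (-11489) = -4489 (110111001110111)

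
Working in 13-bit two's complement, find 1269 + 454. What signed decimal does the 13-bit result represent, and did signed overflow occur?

1723; no overflow

1269 → 0010011110101
454 → 0000111000110
  0010011110101
+ 0000111000110
= 0011010111011
Result 0011010111011: MSB = 0 → value 1723.
Both addends are non-negative and so is the stored result: no signed overflow.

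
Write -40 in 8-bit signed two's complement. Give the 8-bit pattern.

11011000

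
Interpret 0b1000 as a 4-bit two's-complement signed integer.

-8

MSB is 1, so the value is negative.
Invert: 0111. Add 1: 1000 = 8. So the value is −8.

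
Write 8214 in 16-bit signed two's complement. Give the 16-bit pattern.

8214 is non-negative, so write it directly in 16 bits: 0010000000010110.

0010000000010110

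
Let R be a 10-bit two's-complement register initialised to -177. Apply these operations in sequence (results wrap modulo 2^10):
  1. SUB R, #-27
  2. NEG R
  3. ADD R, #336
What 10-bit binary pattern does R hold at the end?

0111100110

Start: R = -177 = 1101001111.
R = -177 − (-27) = -150 = 1101101010
R = −(-150) = 150 = 0010010110
R = 150 + 336 = 486 = 0111100110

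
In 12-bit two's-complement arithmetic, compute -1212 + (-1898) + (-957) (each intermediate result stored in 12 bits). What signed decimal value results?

29

-1212 + (-1898) = -3110 → wraps to 986 (001111011010)
986 + (-957) = 29 (000000011101)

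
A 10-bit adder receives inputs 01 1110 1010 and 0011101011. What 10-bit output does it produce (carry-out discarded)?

1011010101

  0111101010
+ 0011101011
= 1011010101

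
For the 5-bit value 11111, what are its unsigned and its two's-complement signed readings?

unsigned = 31, signed = -1

Unsigned: 11111 = 31.
Signed: MSB=1 → 31 − 32 = -1.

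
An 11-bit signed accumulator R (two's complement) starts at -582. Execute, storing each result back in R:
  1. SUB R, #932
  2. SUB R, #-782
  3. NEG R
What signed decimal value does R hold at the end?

732

Start: R = -582 = 10110111010.
R = -582 − 932 = -1514; wraps to 534 = 01000010110
R = 534 − (-782) = 1316; wraps to -732 = 10100100100
R = −(-732) = 732 = 01011011100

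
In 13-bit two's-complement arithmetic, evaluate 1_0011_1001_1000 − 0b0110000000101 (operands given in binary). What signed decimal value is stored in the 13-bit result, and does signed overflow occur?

1939; overflow

1_0011_1001_1000 → 1001110011000 = -3176 (signed)
0b0110000000101 → 0110000000101 = 3077 (signed)
Subtract via negate-and-add: invert 0110000000101 + 1 = 1001111111011 (i.e. -3077).
  1001110011000
+ 1001111111011
= 0011110010011  (discard carry-out 1)
Result 0011110010011: MSB = 0 → value 1939.
Both addends (after negating the subtrahend) are negative but the stored result is non-negative: signed overflow. The true value -3176 − 3077 = -6253 lies outside [-4096, 4095].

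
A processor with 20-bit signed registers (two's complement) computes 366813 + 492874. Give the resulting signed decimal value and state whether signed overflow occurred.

366813 → 01011001100011011101
492874 → 01111000010101001010
  01011001100011011101
+ 01111000010101001010
= 11010001111000100111
Result 11010001111000100111: MSB = 1 → 859687 − 1048576 = -188889.
Both addends are non-negative but the stored result is negative: signed overflow. The true value 366813 + 492874 = 859687 lies outside [-524288, 524287].

-188889; overflow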